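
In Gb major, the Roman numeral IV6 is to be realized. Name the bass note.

IV in Gb major has root Cb; the chord is Cb-Eb-Gb.
The figure 6 means first inversion — the third is in the bass.

Eb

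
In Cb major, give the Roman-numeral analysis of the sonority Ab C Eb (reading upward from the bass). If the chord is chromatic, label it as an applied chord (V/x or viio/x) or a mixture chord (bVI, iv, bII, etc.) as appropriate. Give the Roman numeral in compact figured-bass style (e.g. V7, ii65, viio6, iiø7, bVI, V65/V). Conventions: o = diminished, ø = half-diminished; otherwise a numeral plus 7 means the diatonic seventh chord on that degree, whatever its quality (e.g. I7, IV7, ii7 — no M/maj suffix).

Stacked in thirds the chord is Ab-C-Eb: a major triad on Ab.
Ab is not a diatonic chord root with this quality in Cb major, but it lies a perfect fifth above Db (ii), so the chord functions as an applied dominant of ii.

V/ii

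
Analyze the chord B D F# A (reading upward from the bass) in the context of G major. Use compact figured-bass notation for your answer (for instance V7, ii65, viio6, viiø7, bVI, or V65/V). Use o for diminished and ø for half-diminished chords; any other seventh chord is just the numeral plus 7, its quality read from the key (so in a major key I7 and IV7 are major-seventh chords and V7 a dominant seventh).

Stacked in thirds the chord is B-D-F#-A: a minor seventh chord on B.
In G major, B is the mediant; the diatonic minor seventh chord there is iii7.

iii7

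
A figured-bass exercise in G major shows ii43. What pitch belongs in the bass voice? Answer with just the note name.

E

ii in G major has root A; the chord is A-C-E-G.
The figure 43 means second inversion — the fifth is in the bass.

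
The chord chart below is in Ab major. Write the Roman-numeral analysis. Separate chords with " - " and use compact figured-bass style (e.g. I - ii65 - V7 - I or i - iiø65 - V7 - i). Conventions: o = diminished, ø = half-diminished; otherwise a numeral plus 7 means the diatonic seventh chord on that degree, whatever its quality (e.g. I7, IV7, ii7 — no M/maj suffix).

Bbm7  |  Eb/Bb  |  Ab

Bbm7: root Bb is the supertonic; minor seventh chord there is ii7.
Eb/Bb: major triad on Eb = scale degree 5 → V64.
Ab: root Ab is the tonic; major triad there is I.

ii7 - V64 - I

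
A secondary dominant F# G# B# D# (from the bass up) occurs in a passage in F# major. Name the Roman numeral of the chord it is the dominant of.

V

The chord is a dominant seventh chord on G#.
A dominant resolves down a perfect fifth: G# → C#. In F# major, C# is scale degree 5, i.e. V.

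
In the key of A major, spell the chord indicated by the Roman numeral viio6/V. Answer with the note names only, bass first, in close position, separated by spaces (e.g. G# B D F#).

F# A D#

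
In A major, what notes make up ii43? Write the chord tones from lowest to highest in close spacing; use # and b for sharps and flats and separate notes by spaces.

F# A B D

In A major, the supertonic is B, and the diatonic chord built there is a minor seventh chord.
Stacking thirds from B gives B-D-F#-A.
With the 43 figure the chord is in second inversion; from the bass F# upward in close position it reads F#-A-B-D.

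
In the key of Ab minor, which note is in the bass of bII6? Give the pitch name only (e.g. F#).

Db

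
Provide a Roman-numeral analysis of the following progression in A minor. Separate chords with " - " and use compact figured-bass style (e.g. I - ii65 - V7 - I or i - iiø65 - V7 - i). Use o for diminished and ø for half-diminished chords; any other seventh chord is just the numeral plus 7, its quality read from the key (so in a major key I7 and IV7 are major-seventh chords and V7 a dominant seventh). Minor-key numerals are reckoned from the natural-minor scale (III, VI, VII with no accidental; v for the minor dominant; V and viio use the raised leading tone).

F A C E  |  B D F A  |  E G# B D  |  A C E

VI7 - iiø7 - V7 - i

F-A-C-E: major seventh chord on F = scale degree 6 → VI7.
B-D-F-A: root B is the supertonic; half-diminished seventh chord there is iiø7.
E-G#-B-D has root E, degree 5 in A minor, so V7.
A-C-E has root A, degree 1 in A minor, so i.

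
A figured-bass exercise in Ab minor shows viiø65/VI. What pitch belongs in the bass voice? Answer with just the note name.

Gb

The applied chord viiø65/VI is rooted on Eb: Eb-Gb-Bbb-Db.
The figure 65 means first inversion — the third is in the bass.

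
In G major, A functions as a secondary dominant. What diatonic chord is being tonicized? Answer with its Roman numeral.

The chord is a major triad on A.
A dominant resolves down a perfect fifth: A → D. In G major, D is scale degree 5, i.e. V.

V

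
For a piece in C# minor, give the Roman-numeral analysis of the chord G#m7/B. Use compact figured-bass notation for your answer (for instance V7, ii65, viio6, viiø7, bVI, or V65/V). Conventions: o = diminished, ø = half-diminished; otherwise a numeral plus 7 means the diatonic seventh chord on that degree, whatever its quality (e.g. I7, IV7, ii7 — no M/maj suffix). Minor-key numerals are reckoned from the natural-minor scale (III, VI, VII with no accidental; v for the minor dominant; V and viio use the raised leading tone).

v65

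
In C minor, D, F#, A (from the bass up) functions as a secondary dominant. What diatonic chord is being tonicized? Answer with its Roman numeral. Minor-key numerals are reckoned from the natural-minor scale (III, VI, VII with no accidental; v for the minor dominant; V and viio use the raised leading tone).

V

The chord is a major triad on D.
A dominant resolves down a perfect fifth: D → G. In C minor, G is scale degree 5, i.e. V.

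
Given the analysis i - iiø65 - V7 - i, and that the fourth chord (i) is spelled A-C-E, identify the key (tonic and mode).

i is given as A-C-E — a minor triad with root A.
If A is scale degree 1 and the mode makes that degree carry a minor triad, the tonic is A and the mode is minor.

A minor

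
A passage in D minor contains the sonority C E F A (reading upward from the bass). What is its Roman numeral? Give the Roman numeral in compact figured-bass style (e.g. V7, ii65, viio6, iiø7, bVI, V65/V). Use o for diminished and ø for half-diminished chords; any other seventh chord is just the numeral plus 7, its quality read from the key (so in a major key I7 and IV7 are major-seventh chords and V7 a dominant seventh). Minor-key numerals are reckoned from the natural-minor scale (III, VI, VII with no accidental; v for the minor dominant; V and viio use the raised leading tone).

III43

Stacked in thirds the chord is F-A-C-E: a major seventh chord on F.
In D minor, F is the mediant; the diatonic major seventh chord there is III7.
With C in the bass the chord is in second inversion, so the figured bass is 43.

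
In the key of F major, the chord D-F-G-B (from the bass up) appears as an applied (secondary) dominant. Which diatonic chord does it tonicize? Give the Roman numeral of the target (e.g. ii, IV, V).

The chord is a dominant seventh chord on G.
A dominant resolves down a perfect fifth: G → C. In F major, C is scale degree 5, i.e. V.

V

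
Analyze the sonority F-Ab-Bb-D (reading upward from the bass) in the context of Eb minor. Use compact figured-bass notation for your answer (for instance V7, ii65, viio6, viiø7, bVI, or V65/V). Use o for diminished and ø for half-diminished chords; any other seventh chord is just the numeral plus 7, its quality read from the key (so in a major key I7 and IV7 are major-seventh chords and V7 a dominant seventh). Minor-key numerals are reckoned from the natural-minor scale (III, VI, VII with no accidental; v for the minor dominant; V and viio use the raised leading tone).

V43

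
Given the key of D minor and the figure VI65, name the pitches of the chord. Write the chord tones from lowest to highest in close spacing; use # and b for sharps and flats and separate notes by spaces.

In D minor, the sixth degree is Bb, and the diatonic chord built there is a major seventh chord.
That chord is spelled Bb-D-F-A.
With the 65 figure the chord is in first inversion; from the bass D upward in close position it reads D-F-A-Bb.

D F A Bb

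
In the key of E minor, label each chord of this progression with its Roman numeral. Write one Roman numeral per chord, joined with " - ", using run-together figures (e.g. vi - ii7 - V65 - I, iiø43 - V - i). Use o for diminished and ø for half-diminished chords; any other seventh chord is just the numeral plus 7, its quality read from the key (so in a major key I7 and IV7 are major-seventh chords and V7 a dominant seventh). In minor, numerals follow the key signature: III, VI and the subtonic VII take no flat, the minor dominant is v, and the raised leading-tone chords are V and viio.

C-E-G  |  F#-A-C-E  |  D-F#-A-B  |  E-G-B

C-E-G has root C, degree 6 in E minor, so VI.
F#-A-C-E: half-diminished seventh chord on F# = scale degree 2 → iiø7.
D-F#-A-B: root B is the dominant; minor seventh chord there is v65.
E-G-B has root E, degree 1 in E minor, so i.

VI - iiø7 - v65 - i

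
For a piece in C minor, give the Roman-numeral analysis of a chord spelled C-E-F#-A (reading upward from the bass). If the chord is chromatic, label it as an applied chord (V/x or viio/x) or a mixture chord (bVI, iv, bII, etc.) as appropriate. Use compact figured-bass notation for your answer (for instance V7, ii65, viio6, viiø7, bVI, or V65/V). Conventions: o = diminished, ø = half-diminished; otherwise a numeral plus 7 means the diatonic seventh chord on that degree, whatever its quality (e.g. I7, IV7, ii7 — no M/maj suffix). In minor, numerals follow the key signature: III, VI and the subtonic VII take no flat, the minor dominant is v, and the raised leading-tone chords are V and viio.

viiø43/V

The pitches F#-A-C-E form a half-diminished seventh chord rooted on F#.
F# sits a half step below G (V in C minor); a diminished chord there is the applied leading-tone chord of V.
With C in the bass the chord is in second inversion, so the figured bass is 43.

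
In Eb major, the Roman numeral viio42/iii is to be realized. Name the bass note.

The applied chord viio42/iii is rooted on F#: F#-A-C-Eb.
The figure 42 means third inversion — the seventh is in the bass.

Eb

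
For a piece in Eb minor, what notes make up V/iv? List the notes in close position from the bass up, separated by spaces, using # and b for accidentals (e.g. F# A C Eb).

The slash means an applied dominant: we want the dominant of iv. In Eb minor, iv is Ab minor, and its dominant is built on Eb.
Building a major triad on Eb gives Eb-G-Bb.

Eb G Bb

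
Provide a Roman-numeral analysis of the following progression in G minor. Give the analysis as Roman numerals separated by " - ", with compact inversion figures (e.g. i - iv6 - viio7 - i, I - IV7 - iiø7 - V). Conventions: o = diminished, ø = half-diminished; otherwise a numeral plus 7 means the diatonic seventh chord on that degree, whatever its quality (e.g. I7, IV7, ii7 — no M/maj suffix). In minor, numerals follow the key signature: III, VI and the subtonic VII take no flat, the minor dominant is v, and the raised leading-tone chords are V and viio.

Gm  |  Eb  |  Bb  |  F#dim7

Gm: root G is the tonic; minor triad there is i.
Eb: root Eb is the submediant; major triad there is VI.
Bb: root Bb is the mediant; major triad there is III.
F#dim7 has root F#, degree 7 in G minor, so viio7.

i - VI - III - viio7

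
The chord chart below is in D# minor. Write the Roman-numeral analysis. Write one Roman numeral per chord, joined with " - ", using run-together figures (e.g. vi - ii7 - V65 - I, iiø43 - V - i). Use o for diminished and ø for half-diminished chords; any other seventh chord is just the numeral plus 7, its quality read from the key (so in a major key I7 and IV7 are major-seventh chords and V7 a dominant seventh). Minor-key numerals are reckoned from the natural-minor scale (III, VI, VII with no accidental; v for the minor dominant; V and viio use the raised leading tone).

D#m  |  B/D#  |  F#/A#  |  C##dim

D#m: root D# is the tonic; minor triad there is i.
B/D# has root B, degree 6 in D# minor, so VI6.
F#/A# has root F#, degree 3 in D# minor, so III6.
C##dim: root C## is the leading tone; diminished triad there is viio.

i - VI6 - III6 - viio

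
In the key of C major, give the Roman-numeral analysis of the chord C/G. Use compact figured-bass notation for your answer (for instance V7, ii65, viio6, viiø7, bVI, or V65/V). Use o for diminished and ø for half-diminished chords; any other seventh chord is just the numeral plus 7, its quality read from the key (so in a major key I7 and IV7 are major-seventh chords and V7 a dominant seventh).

The pitches C-E-G form a major triad rooted on C.
In C major, C is the tonic; the diatonic major triad there is I.
With G in the bass the chord is in second inversion, so the figured bass is 64.

I64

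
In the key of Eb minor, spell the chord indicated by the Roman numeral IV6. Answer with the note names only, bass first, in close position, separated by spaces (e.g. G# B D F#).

Scale degree 4 in Eb minor is Ab; here the chord built on it is altered to a major triad. IV6 is the major subdominant, borrowed from the parallel major.
So the chord is Ab-C-Eb, a major triad.
The figured bass 6 indicates first inversion, placing the third (C) in the bass: C-Eb-Ab.

C Eb Ab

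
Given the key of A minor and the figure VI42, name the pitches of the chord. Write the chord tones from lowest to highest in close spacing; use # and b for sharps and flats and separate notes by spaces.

E F A C

The numeral's case and figure indicate a major seventh chord. In A minor its root, scale degree 6, is F.
That chord is spelled F-A-C-E.
The figured bass 42 indicates third inversion, placing the seventh (E) in the bass: E-F-A-C.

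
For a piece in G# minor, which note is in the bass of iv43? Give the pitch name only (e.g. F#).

iv in G# minor has root C#; the chord is C#-E-G#-B.
The figure 43 means second inversion — the fifth is in the bass.

G#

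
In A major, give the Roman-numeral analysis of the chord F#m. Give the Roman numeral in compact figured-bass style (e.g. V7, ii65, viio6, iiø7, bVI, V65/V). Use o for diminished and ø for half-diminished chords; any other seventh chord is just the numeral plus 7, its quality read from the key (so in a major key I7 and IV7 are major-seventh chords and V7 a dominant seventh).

vi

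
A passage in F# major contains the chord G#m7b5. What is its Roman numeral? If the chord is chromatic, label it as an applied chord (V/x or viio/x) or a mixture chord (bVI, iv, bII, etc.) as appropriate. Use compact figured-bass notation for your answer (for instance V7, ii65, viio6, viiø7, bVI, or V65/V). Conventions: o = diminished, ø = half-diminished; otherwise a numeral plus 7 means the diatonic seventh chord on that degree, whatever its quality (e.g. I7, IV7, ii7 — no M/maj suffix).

iiø7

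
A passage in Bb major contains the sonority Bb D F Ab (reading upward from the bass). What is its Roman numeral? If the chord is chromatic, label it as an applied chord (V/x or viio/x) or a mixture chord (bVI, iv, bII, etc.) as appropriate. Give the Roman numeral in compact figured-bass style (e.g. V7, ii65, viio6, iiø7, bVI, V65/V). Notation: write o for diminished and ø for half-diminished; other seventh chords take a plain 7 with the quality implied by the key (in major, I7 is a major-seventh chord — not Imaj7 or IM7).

V7/IV

Stacked in thirds the chord is Bb-D-F-Ab: a dominant seventh chord on Bb.
Bb is not a diatonic chord root with this quality in Bb major, but it lies a perfect fifth above Eb (IV), so the chord functions as an applied dominant of IV.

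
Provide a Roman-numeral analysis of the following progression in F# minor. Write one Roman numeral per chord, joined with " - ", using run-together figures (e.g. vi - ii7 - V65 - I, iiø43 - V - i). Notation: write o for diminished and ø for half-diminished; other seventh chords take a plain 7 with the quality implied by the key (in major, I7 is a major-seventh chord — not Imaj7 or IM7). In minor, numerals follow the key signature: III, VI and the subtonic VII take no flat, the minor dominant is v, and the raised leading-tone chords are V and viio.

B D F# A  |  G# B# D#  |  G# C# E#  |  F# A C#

B-D-F#-A has root B, degree 4 in F# minor, so iv7.
G#-B#-D# is the secondary dominant of V (major triad on G#): V/V.
G#-C#-E#: major triad on C# = scale degree 5 → V64.
F#-A-C# has root F#, degree 1 in F# minor, so i.

iv7 - V/V - V64 - i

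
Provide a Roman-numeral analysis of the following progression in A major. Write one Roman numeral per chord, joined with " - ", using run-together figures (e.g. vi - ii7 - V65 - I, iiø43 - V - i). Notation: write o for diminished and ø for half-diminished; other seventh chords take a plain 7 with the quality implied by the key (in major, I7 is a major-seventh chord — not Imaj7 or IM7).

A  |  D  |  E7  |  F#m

A has root A, degree 1 in A major, so I.
D: root D is the subdominant; major triad there is IV.
E7: root E is the dominant; dominant seventh chord there is V7.
F#m: minor triad on F# = scale degree 6 → vi.

I - IV - V7 - vi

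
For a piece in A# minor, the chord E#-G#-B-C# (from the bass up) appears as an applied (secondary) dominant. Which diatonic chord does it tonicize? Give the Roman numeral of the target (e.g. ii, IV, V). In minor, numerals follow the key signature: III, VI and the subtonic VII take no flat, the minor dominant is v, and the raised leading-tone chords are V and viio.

VI

The chord is a dominant seventh chord on C#.
A dominant resolves down a perfect fifth: C# → F#. In A# minor, F# is scale degree 6, i.e. VI.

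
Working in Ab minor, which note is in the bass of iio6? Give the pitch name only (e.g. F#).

iio in Ab minor has root Bb; the chord is Bb-Db-Fb.
The figure 6 means first inversion — the third is in the bass.

Db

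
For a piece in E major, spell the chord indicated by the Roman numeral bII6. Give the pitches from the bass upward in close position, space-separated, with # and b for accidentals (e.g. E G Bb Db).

bII6 is the Neapolitan sixth — a major triad on the lowered second degree, here in its customary first inversion. In E major that root is F.
So the chord is F-A-C.
The figured bass 6 indicates first inversion, placing the third (A) in the bass: A-C-F.

A C F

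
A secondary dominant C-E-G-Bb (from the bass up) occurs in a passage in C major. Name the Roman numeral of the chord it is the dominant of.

The chord is a dominant seventh chord on C.
A dominant resolves down a perfect fifth: C → F. In C major, F is scale degree 4, i.e. IV.

IV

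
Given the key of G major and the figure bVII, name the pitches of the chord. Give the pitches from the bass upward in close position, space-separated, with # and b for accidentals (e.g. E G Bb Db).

F A C

bVII is a major triad on the lowered seventh degree (the subtonic), borrowed from the parallel minor. In G major that root is F.
So the chord is F-A-C.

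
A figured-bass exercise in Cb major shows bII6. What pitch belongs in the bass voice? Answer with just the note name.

bII in Cb major has root Dbb; the chord is Dbb-Fb-Abb.
The figure 6 means first inversion — the third is in the bass.

Fb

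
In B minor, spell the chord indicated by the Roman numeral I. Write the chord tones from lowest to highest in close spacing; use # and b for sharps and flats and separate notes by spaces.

B D# F#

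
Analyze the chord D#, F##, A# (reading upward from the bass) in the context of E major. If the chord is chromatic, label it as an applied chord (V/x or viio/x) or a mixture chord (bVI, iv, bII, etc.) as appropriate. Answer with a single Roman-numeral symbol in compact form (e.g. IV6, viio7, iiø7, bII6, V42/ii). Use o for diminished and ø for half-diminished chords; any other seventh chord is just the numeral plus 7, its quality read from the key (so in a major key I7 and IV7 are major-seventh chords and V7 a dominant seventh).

V/iii

Stacked in thirds the chord is D#-F##-A#: a major triad on D#.
D# is not a diatonic chord root with this quality in E major, but it lies a perfect fifth above G# (iii), so the chord functions as an applied dominant of iii.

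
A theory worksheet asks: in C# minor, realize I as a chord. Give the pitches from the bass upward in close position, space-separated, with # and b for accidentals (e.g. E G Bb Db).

I is the major tonic (Picardy third), borrowed from the parallel major. In C# minor that root is C#.
So the chord is C#-E#-G#.

C# E# G#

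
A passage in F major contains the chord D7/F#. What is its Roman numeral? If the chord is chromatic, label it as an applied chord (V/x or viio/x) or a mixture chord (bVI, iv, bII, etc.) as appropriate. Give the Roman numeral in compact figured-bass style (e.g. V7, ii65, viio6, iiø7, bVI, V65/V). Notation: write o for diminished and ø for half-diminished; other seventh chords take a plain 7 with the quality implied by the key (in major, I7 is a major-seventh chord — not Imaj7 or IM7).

V65/ii

The pitches D-F#-A-C form a dominant seventh chord rooted on D.
D is not a diatonic chord root with this quality in F major, but it lies a perfect fifth above G (ii), so the chord functions as an applied dominant of ii.
With F# in the bass the chord is in first inversion, so the figured bass is 65.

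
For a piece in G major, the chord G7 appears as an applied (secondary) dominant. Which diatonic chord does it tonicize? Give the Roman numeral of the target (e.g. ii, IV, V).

IV

The chord is a dominant seventh chord on G.
A dominant resolves down a perfect fifth: G → C. In G major, C is scale degree 4, i.e. IV.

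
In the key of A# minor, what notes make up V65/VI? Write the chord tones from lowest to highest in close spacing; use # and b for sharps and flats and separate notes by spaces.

E# G# B C#

The slash means an applied dominant: we want the dominant of VI. In A# minor, VI is F# major, and its dominant is built on C#.
Building a dominant seventh chord on C# gives C#-E#-G#-B.
With the 65 figure the chord is in first inversion; from the bass E# upward in close position it reads E#-G#-B-C#.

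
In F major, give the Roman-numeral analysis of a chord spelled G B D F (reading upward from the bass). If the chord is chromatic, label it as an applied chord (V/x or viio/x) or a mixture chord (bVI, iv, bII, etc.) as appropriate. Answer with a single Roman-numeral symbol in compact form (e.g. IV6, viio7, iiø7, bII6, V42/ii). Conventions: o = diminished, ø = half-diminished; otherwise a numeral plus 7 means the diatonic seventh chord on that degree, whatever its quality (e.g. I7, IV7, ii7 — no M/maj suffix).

Stacked in thirds the chord is G-B-D-F: a dominant seventh chord on G.
G is not a diatonic chord root with this quality in F major, but it lies a perfect fifth above C (V), so the chord functions as an applied dominant of V.

V7/V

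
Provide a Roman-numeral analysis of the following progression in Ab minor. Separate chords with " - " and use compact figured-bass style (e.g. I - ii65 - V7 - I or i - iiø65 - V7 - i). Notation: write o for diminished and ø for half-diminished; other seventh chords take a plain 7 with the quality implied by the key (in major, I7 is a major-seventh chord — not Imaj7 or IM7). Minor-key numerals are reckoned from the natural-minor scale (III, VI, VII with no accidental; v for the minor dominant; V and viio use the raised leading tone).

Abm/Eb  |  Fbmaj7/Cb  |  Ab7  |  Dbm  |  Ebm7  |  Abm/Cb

i64 - VI43 - V7/iv - iv - v7 - i6

Abm/Eb: root Ab is the tonic; minor triad there is i64.
Fbmaj7/Cb has root Fb, degree 6 in Ab minor, so VI43.
Ab7: a dominant seventh chord on Ab, the applied dominant of iv → V7/iv.
Dbm has root Db, degree 4 in Ab minor, so iv.
Ebm7: root Eb is the dominant; minor seventh chord there is v7.
Abm/Cb: minor triad on Ab = scale degree 1 → i6.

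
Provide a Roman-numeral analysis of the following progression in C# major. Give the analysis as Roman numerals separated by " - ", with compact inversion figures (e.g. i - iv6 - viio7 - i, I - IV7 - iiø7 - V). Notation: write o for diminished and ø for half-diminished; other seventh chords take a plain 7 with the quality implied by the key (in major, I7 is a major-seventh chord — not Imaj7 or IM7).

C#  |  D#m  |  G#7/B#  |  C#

C#: root C# is the tonic; major triad there is I.
D#m: minor triad on D# = scale degree 2 → ii.
G#7/B#: root G# is the dominant; dominant seventh chord there is V65.
C# has root C#, degree 1 in C# major, so I.

I - ii - V65 - I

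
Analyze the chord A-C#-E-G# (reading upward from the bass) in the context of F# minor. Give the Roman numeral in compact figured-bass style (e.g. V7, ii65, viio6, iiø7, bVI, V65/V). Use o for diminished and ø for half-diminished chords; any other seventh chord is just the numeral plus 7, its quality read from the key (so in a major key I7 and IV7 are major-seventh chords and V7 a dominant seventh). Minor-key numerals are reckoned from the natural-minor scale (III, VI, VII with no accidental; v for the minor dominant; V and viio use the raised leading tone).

The pitches A-C#-E-G# form a major seventh chord rooted on A.
In F# minor, A is the mediant; the diatonic major seventh chord there is III7.

III7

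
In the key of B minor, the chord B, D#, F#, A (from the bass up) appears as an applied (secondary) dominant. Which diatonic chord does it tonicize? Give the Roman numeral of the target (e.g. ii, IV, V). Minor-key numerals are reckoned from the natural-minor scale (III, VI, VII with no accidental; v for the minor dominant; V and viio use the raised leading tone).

iv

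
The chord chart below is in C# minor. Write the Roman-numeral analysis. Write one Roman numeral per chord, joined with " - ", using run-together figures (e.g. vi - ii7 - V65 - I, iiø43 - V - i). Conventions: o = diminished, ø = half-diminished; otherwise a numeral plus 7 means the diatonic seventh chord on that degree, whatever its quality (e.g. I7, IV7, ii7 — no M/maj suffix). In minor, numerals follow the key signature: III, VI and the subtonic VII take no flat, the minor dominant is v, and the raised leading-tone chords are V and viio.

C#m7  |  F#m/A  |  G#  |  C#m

C#m7: minor seventh chord on C# = scale degree 1 → i7.
F#m/A: root F# is the subdominant; minor triad there is iv6.
G# has root G#, degree 5 in C# minor, so V.
C#m: root C# is the tonic; minor triad there is i.

i7 - iv6 - V - i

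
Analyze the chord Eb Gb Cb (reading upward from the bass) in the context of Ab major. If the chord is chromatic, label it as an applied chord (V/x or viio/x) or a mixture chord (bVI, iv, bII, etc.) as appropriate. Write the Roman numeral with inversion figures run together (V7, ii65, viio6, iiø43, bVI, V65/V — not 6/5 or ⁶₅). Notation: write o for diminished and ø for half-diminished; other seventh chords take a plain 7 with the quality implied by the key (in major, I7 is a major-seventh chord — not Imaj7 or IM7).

The pitches Cb-Eb-Gb form a major triad rooted on Cb.
Cb is the lowered third degree of Ab major (diatonic 3 would be C). This is a major triad on the lowered third degree, borrowed from the parallel minor.
With Eb in the bass the chord is in first inversion, so the figured bass is 6.

bIII6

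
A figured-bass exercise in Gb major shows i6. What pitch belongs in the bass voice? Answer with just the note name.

i in Gb major has root Gb; the chord is Gb-Bbb-Db.
The figure 6 means first inversion — the third is in the bass.

Bbb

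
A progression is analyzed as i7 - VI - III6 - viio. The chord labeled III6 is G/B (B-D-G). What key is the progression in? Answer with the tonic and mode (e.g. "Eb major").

E minor

The anchor chord is a major triad on G, labeled III6.
Counting down 2 scale steps from G places the tonic on E; a major triad on degree 3 is diatonic only in minor.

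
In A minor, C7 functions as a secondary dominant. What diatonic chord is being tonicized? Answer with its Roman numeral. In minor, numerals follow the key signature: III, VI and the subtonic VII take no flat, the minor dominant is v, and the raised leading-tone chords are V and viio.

VI

The chord is a dominant seventh chord on C.
A dominant resolves down a perfect fifth: C → F. In A minor, F is scale degree 6, i.e. VI.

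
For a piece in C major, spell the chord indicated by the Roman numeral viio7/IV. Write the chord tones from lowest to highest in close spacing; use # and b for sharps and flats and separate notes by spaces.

E G Bb Db

viio7/IV is a secondary leading-tone chord. The target IV is F in C major; the applied chord is rooted a semitone below, on E.
Building a fully diminished seventh chord on E gives E-G-Bb-Db.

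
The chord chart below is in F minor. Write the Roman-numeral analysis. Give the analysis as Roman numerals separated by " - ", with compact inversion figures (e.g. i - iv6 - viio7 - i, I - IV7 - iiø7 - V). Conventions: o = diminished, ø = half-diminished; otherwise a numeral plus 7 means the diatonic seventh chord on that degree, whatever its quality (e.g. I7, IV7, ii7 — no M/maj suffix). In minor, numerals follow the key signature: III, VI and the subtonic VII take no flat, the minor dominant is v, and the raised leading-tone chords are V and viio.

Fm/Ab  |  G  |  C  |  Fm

Fm/Ab has root F, degree 1 in F minor, so i6.
G is the secondary dominant of V (major triad on G): V/V.
C has root C, degree 5 in F minor, so V.
Fm has root F, degree 1 in F minor, so i.

i6 - V/V - V - i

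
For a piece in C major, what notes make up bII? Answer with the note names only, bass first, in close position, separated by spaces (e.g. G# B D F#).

Db F Ab

bII is the Neapolitan chord — a major triad on the lowered second degree. In C major that root is Db.
So the chord is Db-F-Ab.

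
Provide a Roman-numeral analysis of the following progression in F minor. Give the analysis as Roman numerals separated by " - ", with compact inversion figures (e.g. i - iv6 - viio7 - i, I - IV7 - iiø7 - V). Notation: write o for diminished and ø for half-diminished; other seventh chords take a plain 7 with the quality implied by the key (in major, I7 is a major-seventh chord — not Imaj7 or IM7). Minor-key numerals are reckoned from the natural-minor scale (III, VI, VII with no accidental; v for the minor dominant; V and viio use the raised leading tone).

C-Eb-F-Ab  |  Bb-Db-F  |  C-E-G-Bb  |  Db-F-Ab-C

i43 - iv - V7 - VI7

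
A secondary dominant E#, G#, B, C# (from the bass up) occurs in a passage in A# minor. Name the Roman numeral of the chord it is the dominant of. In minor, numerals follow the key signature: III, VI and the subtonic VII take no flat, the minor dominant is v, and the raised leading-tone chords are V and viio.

The chord is a dominant seventh chord on C#.
A dominant resolves down a perfect fifth: C# → F#. In A# minor, F# is scale degree 6, i.e. VI.

VI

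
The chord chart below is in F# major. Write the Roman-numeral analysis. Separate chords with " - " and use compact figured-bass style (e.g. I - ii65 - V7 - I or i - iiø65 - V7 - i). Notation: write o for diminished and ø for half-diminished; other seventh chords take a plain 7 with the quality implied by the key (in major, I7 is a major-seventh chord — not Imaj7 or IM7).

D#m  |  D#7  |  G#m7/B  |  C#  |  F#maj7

vi - V7/ii - ii65 - V - I7

D#m: root D# is the submediant; minor triad there is vi.
D#7: a dominant seventh chord on D#, the applied dominant of ii → V7/ii.
G#m7/B has root G#, degree 2 in F# major, so ii65.
C#: major triad on C# = scale degree 5 → V.
F#maj7: major seventh chord on F# = scale degree 1 → I7.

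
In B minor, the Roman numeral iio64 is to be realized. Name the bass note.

iio in B minor has root C#; the chord is C#-E-G.
The figure 64 means second inversion — the fifth is in the bass.

G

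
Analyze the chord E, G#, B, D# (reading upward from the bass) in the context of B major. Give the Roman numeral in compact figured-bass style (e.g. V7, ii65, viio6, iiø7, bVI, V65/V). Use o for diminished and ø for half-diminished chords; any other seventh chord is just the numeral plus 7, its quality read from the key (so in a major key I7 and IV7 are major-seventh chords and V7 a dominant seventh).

Stacked in thirds the chord is E-G#-B-D#: a major seventh chord on E.
In B major, E is the subdominant; the diatonic major seventh chord there is IV7.

IV7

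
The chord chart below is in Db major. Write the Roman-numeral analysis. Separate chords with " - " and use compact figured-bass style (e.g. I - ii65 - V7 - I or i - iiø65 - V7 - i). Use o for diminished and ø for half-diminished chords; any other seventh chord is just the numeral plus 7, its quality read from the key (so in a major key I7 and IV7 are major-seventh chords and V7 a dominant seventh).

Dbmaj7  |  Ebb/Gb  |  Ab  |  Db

I7 - bII6 - V - I

Dbmaj7 has root Db, degree 1 in Db major, so I7.
Ebb/Gb: Ebb with this quality isn't in the key; a major triad on b2 is the Neapolitan sixth, bII6 (third, Gb, in the bass — hence the 6).
Ab has root Ab, degree 5 in Db major, so V.
Db: root Db is the tonic; major triad there is I.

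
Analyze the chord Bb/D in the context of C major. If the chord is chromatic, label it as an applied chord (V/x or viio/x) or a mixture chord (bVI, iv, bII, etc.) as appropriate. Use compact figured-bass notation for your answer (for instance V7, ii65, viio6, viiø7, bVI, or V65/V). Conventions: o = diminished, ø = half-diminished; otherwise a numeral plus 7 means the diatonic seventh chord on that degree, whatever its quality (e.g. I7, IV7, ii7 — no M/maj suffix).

bVII6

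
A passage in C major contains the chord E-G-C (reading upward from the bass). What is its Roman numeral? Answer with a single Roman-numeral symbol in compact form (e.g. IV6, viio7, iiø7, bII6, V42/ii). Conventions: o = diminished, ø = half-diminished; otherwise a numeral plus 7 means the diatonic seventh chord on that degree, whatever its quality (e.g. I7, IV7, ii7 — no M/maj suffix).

I6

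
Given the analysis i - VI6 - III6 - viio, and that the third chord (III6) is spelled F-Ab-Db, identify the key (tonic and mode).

Bb minor

III6 is given as F-Ab-Db — a major triad with root Db.
Counting down 2 scale steps from Db places the tonic on Bb; a major triad on degree 3 is diatonic only in minor.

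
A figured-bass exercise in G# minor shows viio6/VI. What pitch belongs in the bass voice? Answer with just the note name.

F#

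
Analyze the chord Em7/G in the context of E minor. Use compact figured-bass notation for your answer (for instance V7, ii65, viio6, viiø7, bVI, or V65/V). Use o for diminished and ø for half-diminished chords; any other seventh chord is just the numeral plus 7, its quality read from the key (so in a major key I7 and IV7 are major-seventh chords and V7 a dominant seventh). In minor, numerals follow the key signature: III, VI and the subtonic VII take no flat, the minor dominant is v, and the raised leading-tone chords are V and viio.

The pitches E-G-B-D form a minor seventh chord rooted on E.
In E minor, E is the tonic; the diatonic minor seventh chord there is i7.
With G in the bass the chord is in first inversion, so the figured bass is 65.

i65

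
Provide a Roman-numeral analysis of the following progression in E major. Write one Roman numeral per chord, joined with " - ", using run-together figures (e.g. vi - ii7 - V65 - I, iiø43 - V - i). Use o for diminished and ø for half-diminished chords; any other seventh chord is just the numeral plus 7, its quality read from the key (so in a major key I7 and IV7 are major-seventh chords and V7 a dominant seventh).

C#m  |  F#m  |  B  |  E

vi - ii - V - I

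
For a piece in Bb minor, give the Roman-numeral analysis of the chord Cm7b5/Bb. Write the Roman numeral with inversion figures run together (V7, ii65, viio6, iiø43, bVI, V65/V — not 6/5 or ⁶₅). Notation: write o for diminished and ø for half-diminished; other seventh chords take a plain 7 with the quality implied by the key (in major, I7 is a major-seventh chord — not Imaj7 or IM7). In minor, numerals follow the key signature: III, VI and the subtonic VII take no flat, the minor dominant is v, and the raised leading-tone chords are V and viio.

iiø42

The pitches C-Eb-Gb-Bb form a half-diminished seventh chord rooted on C.
In Bb minor, C is the supertonic; the diatonic half-diminished seventh chord there is iiø7.
With Bb in the bass the chord is in third inversion, so the figured bass is 42.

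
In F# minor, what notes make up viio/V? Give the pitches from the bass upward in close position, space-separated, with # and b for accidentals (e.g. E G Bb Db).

The slash marks an applied leading-tone chord: viio of V. In F# minor, V is C#, so the leading tone to it is B#, a half step below.
Building a diminished triad on B# gives B#-D#-F#.

B# D# F#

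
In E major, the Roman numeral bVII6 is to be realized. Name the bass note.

F#

bVII in E major has root D; the chord is D-F#-A.
The figure 6 means first inversion — the third is in the bass.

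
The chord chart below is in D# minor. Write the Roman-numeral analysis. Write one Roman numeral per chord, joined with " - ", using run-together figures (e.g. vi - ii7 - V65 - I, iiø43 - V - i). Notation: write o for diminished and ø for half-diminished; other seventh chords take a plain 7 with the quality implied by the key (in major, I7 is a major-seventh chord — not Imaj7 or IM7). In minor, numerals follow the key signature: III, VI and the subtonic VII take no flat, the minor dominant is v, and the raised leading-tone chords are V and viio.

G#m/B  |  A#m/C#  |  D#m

iv6 - v6 - i

G#m/B: minor triad on G# = scale degree 4 → iv6.
A#m/C#: root A# is the dominant; minor triad there is v6.
D#m has root D#, degree 1 in D# minor, so i.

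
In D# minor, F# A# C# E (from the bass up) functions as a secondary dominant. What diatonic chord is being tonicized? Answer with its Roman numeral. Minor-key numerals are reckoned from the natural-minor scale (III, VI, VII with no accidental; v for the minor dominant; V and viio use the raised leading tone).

VI

The chord is a dominant seventh chord on F#.
A dominant resolves down a perfect fifth: F# → B. In D# minor, B is scale degree 6, i.e. VI.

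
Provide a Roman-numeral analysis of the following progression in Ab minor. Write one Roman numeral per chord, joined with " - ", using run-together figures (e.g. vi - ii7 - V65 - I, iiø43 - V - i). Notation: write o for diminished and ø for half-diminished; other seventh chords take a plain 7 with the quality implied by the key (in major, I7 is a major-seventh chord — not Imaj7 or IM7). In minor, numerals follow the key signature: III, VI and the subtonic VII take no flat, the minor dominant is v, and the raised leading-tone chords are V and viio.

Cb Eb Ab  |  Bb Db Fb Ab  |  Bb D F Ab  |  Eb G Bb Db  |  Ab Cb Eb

i6 - iiø7 - V7/V - V7 - i

Cb-Eb-Ab has root Ab, degree 1 in Ab minor, so i6.
Bb-Db-Fb-Ab: root Bb is the supertonic; half-diminished seventh chord there is iiø7.
Bb-D-F-Ab: a dominant seventh chord on Bb, the applied dominant of V → V7/V.
Eb-G-Bb-Db: dominant seventh chord on Eb = scale degree 5 → V7.
Ab-Cb-Eb: minor triad on Ab = scale degree 1 → i.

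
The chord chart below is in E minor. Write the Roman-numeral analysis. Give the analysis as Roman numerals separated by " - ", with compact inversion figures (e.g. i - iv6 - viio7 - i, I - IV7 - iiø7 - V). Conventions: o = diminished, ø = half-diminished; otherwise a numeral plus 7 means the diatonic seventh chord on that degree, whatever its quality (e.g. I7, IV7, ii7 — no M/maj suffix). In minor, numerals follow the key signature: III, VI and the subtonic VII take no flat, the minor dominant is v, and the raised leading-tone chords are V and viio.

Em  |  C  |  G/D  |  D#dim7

i - VI - III64 - viio7

Em has root E, degree 1 in E minor, so i.
C: root C is the submediant; major triad there is VI.
G/D: major triad on G = scale degree 3 → III64.
D#dim7 has root D#, degree 7 in E minor, so viio7.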